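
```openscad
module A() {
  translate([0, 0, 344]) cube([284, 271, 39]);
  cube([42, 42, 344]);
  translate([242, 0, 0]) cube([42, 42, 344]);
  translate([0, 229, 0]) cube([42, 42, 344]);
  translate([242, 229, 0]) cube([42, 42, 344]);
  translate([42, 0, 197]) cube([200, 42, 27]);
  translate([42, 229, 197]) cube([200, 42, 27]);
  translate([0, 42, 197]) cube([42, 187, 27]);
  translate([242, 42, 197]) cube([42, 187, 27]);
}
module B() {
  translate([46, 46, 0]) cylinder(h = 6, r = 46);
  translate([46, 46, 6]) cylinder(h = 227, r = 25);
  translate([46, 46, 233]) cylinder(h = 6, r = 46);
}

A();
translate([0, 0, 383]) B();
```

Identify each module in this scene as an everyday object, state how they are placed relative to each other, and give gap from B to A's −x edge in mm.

A is a stool. B is a spool. The spool is on top of the stool. The gap from the spool to the stool's −x edge is 0 mm.

The spool's min-x is at 0; the stool's min-x is 0; gap = 0 mm.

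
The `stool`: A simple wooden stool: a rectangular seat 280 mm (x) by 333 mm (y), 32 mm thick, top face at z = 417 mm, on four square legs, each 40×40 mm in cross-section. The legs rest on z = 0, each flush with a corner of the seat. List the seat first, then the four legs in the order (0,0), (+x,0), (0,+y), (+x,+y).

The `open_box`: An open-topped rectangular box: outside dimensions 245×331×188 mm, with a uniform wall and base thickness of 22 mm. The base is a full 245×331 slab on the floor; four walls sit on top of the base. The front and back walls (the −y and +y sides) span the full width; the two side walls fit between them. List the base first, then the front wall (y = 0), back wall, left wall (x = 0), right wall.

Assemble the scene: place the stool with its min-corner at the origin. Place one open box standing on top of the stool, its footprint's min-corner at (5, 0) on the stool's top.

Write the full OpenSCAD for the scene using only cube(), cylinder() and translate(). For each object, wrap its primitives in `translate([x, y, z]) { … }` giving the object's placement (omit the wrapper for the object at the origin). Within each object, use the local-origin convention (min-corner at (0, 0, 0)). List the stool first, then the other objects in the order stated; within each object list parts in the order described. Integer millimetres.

translate([0, 0, 385]) cube([280, 333, 32]);
cube([40, 40, 385]);
translate([240, 0, 0]) cube([40, 40, 385]);
translate([0, 293, 0]) cube([40, 40, 385]);
translate([240, 293, 0]) cube([40, 40, 385]);
translate([5, 0, 417]) {
  cube([245, 331, 22]);
  translate([0, 0, 22]) cube([245, 22, 166]);
  translate([0, 309, 22]) cube([245, 22, 166]);
  translate([0, 22, 22]) cube([22, 287, 166]);
  translate([223, 22, 22]) cube([22, 287, 166]);
}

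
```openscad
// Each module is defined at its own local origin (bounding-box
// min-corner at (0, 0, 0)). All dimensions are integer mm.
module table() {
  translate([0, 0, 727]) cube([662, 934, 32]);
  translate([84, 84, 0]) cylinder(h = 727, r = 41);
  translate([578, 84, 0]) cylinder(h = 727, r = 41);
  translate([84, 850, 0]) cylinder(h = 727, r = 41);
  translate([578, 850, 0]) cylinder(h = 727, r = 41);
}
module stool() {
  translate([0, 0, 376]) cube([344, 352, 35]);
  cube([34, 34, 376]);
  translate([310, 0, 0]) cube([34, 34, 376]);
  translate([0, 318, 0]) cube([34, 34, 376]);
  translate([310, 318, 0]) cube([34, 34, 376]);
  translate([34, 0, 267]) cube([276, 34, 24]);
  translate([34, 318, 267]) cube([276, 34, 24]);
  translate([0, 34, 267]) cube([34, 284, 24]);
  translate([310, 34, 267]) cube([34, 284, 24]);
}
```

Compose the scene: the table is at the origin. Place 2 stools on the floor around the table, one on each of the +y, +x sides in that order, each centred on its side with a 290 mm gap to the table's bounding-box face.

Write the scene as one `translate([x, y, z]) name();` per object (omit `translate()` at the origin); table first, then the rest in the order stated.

table();
translate([159, 1224, 0]) stool();
translate([952, 291, 0]) stool();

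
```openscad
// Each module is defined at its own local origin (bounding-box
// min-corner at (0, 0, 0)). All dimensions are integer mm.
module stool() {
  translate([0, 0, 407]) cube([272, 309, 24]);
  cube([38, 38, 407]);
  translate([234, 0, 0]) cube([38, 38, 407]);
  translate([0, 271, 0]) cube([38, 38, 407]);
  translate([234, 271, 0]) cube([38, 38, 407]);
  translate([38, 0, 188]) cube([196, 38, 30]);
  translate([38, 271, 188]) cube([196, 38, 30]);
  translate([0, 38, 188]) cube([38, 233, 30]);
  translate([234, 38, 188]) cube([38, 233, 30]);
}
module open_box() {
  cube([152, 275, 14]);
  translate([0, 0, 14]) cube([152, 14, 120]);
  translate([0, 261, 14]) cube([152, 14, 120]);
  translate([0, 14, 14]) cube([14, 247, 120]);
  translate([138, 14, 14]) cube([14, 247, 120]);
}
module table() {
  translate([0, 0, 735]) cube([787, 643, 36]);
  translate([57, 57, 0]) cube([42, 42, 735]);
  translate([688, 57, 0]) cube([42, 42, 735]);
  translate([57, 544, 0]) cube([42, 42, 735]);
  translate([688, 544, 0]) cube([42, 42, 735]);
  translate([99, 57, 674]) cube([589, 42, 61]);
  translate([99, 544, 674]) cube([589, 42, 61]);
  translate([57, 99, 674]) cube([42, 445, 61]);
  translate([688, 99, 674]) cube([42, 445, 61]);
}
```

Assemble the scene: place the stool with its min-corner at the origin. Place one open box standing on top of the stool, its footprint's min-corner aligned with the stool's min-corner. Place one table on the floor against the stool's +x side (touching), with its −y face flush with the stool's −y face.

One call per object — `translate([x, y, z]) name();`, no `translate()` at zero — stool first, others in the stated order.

stool();
translate([0, 0, 431]) open_box();
translate([272, 0, 0]) table();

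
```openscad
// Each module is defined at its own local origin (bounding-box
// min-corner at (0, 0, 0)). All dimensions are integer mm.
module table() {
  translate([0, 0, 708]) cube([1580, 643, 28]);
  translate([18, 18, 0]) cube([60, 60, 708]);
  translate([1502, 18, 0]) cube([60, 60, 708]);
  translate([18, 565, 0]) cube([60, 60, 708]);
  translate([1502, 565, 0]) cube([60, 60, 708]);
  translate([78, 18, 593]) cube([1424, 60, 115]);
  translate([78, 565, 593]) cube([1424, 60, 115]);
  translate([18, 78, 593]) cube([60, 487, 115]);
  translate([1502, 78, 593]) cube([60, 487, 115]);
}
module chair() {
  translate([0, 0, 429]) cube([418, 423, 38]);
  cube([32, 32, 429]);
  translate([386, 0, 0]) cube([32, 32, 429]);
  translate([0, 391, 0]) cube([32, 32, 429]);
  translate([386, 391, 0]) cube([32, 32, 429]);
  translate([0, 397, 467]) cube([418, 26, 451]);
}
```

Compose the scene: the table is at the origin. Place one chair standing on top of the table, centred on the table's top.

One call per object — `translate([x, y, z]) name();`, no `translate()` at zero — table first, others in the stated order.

table();
translate([581, 110, 736]) chair();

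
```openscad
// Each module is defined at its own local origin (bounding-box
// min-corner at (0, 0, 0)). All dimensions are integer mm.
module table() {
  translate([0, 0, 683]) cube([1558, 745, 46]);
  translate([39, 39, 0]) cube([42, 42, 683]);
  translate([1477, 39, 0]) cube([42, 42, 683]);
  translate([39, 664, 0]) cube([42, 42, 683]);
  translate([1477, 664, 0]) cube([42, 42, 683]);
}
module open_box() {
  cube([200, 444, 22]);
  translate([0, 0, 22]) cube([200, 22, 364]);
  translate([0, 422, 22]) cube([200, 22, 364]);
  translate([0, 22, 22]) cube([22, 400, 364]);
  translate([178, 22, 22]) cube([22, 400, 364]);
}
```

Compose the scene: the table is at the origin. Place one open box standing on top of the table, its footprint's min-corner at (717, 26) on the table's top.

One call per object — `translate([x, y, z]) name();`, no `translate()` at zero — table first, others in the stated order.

table();
translate([717, 26, 729]) open_box();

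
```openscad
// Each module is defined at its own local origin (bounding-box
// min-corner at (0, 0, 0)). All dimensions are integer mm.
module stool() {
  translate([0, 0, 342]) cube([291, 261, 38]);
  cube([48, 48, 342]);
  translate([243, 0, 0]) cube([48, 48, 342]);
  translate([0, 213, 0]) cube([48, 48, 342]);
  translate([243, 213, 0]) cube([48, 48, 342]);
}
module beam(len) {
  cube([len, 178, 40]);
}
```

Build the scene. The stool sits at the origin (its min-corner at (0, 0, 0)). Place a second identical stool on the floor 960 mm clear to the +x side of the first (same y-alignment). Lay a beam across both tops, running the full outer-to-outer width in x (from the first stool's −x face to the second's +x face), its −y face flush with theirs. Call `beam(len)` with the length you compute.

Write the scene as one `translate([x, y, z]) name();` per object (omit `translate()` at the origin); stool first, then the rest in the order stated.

stool();
translate([1251, 0, 0]) stool();
translate([0, 0, 380]) beam(1542);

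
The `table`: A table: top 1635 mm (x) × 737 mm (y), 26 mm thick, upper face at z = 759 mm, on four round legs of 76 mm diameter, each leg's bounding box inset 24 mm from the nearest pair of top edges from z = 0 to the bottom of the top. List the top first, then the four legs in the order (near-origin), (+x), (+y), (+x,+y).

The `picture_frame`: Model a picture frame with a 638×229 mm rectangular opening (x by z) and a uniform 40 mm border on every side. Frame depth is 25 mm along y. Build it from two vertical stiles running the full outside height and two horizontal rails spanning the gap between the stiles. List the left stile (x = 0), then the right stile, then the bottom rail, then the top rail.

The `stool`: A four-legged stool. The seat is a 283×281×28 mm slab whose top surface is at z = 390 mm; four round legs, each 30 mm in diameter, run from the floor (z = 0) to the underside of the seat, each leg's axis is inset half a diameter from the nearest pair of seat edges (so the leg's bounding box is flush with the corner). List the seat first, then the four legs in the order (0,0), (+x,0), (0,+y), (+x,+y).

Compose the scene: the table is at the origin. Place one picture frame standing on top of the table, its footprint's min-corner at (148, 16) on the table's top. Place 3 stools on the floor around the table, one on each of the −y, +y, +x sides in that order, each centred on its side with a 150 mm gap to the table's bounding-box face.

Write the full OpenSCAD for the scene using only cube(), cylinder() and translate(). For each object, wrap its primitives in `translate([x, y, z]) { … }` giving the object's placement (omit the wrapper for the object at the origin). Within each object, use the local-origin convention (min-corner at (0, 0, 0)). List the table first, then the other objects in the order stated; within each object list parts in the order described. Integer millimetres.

translate([0, 0, 733]) cube([1635, 737, 26]);
translate([62, 62, 0]) cylinder(h = 733, r = 38);
translate([1573, 62, 0]) cylinder(h = 733, r = 38);
translate([62, 675, 0]) cylinder(h = 733, r = 38);
translate([1573, 675, 0]) cylinder(h = 733, r = 38);
translate([148, 16, 759]) {
  cube([40, 25, 309]);
  translate([678, 0, 0]) cube([40, 25, 309]);
  translate([40, 0, 0]) cube([638, 25, 40]);
  translate([40, 0, 269]) cube([638, 25, 40]);
}
translate([676, -431, 0]) {
  translate([0, 0, 362]) cube([283, 281, 28]);
  translate([15, 15, 0]) cylinder(h = 362, r = 15);
  translate([268, 15, 0]) cylinder(h = 362, r = 15);
  translate([15, 266, 0]) cylinder(h = 362, r = 15);
  translate([268, 266, 0]) cylinder(h = 362, r = 15);
}
translate([676, 887, 0]) {
  translate([0, 0, 362]) cube([283, 281, 28]);
  translate([15, 15, 0]) cylinder(h = 362, r = 15);
  translate([268, 15, 0]) cylinder(h = 362, r = 15);
  translate([15, 266, 0]) cylinder(h = 362, r = 15);
  translate([268, 266, 0]) cylinder(h = 362, r = 15);
}
translate([1785, 228, 0]) {
  translate([0, 0, 362]) cube([283, 281, 28]);
  translate([15, 15, 0]) cylinder(h = 362, r = 15);
  translate([268, 15, 0]) cylinder(h = 362, r = 15);
  translate([15, 266, 0]) cylinder(h = 362, r = 15);
  translate([268, 266, 0]) cylinder(h = 362, r = 15);
}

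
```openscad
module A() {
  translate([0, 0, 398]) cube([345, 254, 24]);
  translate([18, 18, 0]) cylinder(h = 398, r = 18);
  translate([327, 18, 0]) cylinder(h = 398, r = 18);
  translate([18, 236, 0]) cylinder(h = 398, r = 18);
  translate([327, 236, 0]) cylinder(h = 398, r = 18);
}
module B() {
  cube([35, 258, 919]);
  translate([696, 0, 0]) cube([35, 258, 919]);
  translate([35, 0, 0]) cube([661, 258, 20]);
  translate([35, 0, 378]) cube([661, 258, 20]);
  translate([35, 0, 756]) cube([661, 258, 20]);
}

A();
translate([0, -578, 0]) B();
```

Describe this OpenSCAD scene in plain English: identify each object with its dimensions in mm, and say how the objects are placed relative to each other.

A is a four-legged stool. The seat is 345×254 mm, 24 mm thick, top at z = 422 mm. It stands on four round legs, each 36 mm in diameter, from z = 0 to the seat underside, each leg's axis is inset half a diameter from the nearest pair of seat edges (so the leg's bounding box is flush with the corner).

B is a bookshelf 731 mm wide overall, 258 mm deep and 919 mm tall. The two sides are 35 mm thick vertical panels. 3 horizontal shelves of 20 mm thickness span between the inner faces of the sides; the lowest shelf sits on the floor and shelves are stacked with a clear vertical gap of 358 mm between each pair.

The bookshelf is on the floor beside the stool on its −y side.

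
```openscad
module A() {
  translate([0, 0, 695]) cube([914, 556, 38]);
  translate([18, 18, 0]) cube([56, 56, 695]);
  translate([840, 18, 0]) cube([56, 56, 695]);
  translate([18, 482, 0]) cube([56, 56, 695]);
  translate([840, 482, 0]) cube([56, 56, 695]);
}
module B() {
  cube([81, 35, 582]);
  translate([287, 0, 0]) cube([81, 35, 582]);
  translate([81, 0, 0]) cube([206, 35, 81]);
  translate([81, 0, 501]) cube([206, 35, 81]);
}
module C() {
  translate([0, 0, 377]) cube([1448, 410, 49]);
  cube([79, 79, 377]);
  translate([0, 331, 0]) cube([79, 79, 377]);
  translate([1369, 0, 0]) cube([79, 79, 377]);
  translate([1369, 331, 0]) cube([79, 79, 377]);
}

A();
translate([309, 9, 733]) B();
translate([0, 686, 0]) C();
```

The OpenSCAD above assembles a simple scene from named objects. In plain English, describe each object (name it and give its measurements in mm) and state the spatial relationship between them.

A is a table with a 914×556 mm rectangular top, 38 mm thick, top surface at z = 733 mm, supported by four 56×56 mm square legs, each inset 18 mm from the nearest pair of top edges, running from the floor.

B is a rectangular picture frame lying in the x–z plane (depth along y). The opening is 206 mm wide (x) by 420 mm tall (z), surrounded by a border 81 mm wide on all four sides. The frame is 35 mm deep and is made of two full-height vertical stiles with two horizontal rails fitted between them.

C is a bench: a 1448×410 mm seat slab, 49 mm thick, top at z = 426 mm, on four 79×79 mm square legs flush with the seat corners and standing on z = 0.

The picture frame is on top of the table. The bench is on the floor beside the table on its +y side.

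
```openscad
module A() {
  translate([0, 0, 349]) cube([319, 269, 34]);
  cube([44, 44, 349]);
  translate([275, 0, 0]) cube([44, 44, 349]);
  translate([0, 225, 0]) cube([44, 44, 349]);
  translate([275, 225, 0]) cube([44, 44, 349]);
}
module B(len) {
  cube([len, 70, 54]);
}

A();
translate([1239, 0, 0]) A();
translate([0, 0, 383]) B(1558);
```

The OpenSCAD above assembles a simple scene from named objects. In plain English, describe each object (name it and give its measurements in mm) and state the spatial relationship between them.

A is a simple wooden stool: a rectangular seat 319 mm (x) by 269 mm (y), 34 mm thick, top face at z = 383 mm, on four square legs, each 44×44 mm in cross-section. The legs rest on z = 0, each flush with a corner of the seat.

B is a rectangular beam 1558 mm long (x), 70 mm deep (y), 54 mm thick (z).

The beam spans the tops of two stools placed 920 mm apart, resting at z = 383 mm.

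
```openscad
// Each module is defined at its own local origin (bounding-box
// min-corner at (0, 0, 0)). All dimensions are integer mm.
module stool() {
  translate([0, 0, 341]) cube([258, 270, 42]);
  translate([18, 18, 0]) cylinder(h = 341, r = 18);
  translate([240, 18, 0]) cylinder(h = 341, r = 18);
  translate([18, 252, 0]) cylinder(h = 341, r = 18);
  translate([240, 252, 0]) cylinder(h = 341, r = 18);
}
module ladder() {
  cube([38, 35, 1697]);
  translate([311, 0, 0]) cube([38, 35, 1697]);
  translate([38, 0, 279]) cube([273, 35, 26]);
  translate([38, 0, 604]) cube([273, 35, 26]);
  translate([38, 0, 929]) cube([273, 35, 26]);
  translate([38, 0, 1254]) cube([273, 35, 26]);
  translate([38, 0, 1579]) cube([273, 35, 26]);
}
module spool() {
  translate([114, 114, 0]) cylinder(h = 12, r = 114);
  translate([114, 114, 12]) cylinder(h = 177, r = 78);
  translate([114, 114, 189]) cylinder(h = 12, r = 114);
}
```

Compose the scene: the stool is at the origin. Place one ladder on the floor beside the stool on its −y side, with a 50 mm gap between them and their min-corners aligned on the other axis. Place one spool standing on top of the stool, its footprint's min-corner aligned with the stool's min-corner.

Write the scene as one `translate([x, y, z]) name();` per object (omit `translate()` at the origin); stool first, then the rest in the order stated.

stool();
translate([0, -85, 0]) ladder();
translate([0, 0, 383]) spool();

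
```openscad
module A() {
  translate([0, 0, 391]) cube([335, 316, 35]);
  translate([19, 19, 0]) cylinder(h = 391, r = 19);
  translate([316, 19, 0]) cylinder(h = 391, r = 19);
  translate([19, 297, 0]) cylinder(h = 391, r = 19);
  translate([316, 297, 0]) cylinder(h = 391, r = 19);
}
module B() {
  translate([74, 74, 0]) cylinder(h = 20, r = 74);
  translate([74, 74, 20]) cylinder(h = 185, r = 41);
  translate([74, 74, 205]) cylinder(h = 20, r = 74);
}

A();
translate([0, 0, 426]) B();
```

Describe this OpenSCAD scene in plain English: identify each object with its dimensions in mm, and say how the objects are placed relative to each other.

A is a simple wooden stool: a rectangular seat 335 mm (x) by 316 mm (y), 35 mm thick, top face at z = 426 mm, on four round legs, each 38 mm in diameter. The legs rest on z = 0, each leg's axis is inset half a diameter from the nearest pair of seat edges (so the leg's bounding box is flush with the corner).

B is a spool: two coaxial disc flanges of radius 74 mm and thickness 20 mm, joined by a core cylinder of radius 41 mm and height 185 mm. The lower flange rests on z = 0 and the three cylinders share a vertical axis.

The spool is on top of the stool.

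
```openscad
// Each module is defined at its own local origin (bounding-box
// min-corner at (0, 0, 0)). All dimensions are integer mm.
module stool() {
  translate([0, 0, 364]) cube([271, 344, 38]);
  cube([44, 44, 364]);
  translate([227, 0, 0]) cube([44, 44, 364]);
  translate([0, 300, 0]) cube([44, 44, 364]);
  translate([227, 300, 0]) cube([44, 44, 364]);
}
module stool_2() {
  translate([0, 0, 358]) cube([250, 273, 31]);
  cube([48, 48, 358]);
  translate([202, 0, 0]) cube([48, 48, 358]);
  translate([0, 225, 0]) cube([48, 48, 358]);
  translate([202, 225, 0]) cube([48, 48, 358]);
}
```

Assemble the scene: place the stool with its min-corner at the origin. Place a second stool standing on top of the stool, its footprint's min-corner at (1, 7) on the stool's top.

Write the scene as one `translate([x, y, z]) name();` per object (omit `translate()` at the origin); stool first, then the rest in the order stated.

stool();
translate([1, 7, 402]) stool_2();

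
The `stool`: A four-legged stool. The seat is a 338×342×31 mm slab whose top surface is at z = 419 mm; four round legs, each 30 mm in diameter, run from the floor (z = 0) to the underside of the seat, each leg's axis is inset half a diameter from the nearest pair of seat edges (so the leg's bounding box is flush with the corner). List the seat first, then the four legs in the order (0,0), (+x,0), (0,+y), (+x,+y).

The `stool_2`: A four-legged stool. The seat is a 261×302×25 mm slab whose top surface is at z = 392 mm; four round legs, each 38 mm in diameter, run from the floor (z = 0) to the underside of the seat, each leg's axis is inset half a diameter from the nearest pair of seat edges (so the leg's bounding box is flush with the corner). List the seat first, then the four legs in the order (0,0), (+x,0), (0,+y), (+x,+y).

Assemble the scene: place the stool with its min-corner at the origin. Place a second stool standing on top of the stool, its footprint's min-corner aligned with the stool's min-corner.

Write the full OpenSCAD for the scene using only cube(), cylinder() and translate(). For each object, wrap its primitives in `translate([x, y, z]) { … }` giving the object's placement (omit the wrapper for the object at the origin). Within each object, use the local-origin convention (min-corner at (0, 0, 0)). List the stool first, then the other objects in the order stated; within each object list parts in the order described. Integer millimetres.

translate([0, 0, 388]) cube([338, 342, 31]);
translate([15, 15, 0]) cylinder(h = 388, r = 15);
translate([323, 15, 0]) cylinder(h = 388, r = 15);
translate([15, 327, 0]) cylinder(h = 388, r = 15);
translate([323, 327, 0]) cylinder(h = 388, r = 15);
translate([0, 0, 419]) {
  translate([0, 0, 367]) cube([261, 302, 25]);
  translate([19, 19, 0]) cylinder(h = 367, r = 19);
  translate([242, 19, 0]) cylinder(h = 367, r = 19);
  translate([19, 283, 0]) cylinder(h = 367, r = 19);
  translate([242, 283, 0]) cylinder(h = 367, r = 19);
}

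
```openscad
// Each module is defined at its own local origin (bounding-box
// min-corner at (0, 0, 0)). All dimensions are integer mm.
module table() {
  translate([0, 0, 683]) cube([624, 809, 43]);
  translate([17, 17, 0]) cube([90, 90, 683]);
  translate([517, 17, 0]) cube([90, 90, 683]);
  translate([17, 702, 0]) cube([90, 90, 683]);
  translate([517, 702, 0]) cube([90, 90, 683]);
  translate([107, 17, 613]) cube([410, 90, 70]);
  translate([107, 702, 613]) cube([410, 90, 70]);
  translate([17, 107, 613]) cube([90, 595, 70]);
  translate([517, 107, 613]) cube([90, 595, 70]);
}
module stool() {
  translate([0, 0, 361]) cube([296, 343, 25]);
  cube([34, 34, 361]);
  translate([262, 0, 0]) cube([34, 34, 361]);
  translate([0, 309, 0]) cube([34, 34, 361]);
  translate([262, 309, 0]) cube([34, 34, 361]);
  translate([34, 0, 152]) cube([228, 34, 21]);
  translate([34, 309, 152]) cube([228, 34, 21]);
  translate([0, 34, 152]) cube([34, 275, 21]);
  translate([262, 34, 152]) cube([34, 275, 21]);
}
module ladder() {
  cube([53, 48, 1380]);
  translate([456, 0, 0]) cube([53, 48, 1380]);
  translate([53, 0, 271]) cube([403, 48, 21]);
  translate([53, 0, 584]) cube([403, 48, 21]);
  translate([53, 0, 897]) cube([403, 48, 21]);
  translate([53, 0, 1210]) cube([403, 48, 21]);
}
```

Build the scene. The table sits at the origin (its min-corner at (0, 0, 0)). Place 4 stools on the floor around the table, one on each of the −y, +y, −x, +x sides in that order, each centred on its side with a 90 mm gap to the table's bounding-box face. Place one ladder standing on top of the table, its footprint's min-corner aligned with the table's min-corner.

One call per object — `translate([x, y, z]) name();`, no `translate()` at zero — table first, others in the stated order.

table();
translate([164, -433, 0]) stool();
translate([164, 899, 0]) stool();
translate([-386, 233, 0]) stool();
translate([714, 233, 0]) stool();
translate([0, 0, 726]) ladder();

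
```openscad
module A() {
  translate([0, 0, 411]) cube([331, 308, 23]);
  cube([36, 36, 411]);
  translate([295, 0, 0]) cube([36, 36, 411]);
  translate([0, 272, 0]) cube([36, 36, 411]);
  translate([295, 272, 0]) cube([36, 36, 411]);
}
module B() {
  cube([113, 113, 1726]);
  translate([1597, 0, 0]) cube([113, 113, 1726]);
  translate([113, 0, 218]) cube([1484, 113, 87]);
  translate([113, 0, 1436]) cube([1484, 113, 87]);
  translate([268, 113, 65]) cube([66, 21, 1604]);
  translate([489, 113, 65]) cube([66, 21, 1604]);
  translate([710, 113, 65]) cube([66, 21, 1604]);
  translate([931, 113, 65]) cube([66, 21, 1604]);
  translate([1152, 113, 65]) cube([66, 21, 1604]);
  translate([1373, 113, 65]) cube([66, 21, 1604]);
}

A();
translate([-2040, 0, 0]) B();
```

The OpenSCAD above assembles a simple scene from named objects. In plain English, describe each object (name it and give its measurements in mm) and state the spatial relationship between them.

A is a simple wooden stool: a rectangular seat 331 mm (x) by 308 mm (y), 23 mm thick, top face at z = 434 mm, on four square legs, each 36×36 mm in cross-section. The legs rest on z = 0, each flush with a corner of the seat.

B is a fence section. Two 113×113 mm posts, 1726 mm tall, stand on the floor with a clear span of 1484 mm between their inner faces. Two horizontal rails of 113×87 mm section span the gap between the posts with their undersides at z = 218 mm and z = 1436 mm, flush with the posts' −y face. 6 pickets, each 66 mm wide, 21 mm thick and 1604 mm tall, are fixed to the +y face of the rails with their bottoms at z = 65 mm, evenly spaced across the span with equal gaps (rounded down to the nearest mm) at the −x end and between each pair — any rounding remainder accumulates at the +x end.

The fence section is on the floor beside the stool on its −x side.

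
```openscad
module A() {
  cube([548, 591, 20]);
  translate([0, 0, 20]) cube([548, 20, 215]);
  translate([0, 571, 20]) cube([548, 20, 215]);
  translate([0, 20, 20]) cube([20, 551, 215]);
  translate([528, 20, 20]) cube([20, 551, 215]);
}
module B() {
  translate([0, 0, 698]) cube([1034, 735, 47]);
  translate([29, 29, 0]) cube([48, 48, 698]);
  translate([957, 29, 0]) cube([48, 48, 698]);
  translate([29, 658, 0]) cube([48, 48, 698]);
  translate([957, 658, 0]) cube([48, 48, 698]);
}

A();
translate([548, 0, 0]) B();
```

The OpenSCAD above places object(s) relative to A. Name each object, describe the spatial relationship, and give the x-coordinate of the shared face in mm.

A is an open box. B is a table. The table is against the open box's +x side, with their −y faces flush. The x-coordinate of the shared face is 548 mm.

The open box's +x face and the table's −x face are both at x = 548 mm.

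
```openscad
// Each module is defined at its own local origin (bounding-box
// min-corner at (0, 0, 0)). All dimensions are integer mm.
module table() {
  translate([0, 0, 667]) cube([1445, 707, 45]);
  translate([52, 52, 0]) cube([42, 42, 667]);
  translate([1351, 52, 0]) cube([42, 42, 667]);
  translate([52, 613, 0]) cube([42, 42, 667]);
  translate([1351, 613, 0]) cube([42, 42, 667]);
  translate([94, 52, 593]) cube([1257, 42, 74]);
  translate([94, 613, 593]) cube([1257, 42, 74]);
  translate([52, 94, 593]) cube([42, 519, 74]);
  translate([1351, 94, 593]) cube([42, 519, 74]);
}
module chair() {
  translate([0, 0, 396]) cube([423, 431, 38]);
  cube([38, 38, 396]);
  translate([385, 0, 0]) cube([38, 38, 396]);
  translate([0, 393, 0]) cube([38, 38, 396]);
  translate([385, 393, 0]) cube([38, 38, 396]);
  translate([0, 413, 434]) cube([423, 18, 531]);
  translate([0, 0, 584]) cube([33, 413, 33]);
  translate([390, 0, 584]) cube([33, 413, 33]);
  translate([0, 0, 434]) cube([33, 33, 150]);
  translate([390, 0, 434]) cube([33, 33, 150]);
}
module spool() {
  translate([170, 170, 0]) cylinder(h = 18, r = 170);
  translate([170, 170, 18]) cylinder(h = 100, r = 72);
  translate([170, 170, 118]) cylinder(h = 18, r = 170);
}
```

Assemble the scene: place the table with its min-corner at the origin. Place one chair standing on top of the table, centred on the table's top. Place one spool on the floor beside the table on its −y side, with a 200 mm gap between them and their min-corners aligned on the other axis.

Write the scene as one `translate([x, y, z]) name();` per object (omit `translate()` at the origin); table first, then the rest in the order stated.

table();
translate([511, 138, 712]) chair();
translate([0, -540, 0]) spool();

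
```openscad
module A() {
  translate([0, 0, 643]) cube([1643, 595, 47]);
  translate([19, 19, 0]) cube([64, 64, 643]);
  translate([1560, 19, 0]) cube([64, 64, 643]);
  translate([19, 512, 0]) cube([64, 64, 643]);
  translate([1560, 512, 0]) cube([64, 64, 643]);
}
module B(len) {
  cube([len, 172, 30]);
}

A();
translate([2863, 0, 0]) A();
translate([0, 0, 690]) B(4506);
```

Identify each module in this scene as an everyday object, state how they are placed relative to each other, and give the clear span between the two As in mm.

Second table starts at x = 2863; first ends at x = 1643; clear span = 2863 − 1643 = 1220 mm.

A is a table. B is a beam. A beam spans the tops of two tables. The clear span between the two tables is 1220 mm.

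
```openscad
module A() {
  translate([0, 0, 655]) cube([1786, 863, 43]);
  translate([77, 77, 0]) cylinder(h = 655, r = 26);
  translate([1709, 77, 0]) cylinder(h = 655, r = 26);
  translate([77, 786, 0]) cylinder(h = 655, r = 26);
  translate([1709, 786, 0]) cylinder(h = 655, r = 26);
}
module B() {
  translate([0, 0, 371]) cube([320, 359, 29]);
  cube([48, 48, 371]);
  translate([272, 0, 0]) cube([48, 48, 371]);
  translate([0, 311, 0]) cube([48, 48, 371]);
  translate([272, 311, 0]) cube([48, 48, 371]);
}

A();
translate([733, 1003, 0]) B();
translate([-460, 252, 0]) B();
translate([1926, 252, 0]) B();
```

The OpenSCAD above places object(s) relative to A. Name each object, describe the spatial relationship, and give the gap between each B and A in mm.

Each stool's nearest face is 140 mm from the table's bounding box.

A is a table. B is a stool. Three stools sit around the table at the +y, −x, +x sides. The gap between each stool and the table is 140 mm.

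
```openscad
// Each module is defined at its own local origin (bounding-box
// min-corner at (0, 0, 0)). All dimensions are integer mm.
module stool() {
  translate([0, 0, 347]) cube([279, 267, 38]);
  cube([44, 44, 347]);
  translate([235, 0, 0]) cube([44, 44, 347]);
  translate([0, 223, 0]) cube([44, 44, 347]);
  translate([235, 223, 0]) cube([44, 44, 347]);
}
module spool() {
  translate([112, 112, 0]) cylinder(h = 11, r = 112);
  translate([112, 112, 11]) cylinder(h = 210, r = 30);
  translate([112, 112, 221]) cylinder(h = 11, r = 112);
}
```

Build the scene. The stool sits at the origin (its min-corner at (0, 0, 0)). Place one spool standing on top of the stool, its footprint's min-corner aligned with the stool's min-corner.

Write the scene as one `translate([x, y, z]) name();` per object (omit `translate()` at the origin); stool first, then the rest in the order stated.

stool();
translate([0, 0, 385]) spool();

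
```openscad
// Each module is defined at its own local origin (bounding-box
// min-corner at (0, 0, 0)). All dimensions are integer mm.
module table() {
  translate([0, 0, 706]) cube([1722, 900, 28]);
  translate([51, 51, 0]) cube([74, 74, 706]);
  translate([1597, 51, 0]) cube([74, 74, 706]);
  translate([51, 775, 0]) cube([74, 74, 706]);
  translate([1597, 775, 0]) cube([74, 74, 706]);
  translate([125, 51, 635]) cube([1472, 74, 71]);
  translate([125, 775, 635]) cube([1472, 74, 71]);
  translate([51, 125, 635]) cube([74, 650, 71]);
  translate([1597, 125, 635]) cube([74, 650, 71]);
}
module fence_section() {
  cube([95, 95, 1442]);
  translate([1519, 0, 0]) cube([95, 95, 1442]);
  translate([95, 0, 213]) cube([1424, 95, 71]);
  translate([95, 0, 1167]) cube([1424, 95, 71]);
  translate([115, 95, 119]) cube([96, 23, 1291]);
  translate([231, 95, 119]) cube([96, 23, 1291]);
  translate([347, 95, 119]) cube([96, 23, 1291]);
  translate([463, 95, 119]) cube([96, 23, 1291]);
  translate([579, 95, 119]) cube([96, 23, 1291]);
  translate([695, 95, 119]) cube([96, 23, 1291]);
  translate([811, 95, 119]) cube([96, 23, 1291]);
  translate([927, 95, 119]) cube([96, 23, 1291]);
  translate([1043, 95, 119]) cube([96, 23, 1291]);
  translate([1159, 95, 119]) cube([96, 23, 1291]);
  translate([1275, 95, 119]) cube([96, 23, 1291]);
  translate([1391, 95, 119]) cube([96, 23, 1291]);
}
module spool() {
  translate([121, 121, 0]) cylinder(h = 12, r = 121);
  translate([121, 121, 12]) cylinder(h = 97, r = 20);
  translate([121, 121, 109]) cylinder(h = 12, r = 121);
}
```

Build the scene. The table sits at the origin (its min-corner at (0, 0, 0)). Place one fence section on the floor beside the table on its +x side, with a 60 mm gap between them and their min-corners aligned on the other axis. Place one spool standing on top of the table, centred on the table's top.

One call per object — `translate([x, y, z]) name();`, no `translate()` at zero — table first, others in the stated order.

table();
translate([1782, 0, 0]) fence_section();
translate([740, 329, 734]) spool();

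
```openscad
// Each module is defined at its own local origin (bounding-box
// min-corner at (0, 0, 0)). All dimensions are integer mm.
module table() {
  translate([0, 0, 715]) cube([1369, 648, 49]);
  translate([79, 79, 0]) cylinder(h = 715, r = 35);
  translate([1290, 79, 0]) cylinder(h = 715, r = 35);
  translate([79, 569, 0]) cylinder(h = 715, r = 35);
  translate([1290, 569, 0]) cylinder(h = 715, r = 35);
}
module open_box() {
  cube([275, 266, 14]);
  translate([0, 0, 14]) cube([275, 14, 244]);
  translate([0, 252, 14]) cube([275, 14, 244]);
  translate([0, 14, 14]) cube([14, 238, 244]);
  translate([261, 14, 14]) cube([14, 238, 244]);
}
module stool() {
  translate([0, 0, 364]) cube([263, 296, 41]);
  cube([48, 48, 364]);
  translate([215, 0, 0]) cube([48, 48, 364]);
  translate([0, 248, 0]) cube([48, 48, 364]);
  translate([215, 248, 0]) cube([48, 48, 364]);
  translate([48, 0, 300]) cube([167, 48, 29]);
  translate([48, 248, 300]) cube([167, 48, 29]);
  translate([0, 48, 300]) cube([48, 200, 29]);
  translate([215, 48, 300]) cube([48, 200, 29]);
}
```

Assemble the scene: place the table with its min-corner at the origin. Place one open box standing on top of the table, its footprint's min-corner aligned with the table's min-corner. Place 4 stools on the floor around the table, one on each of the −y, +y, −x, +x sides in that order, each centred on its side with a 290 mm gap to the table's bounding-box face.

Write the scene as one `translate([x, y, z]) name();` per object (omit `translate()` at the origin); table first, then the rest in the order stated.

table();
translate([0, 0, 764]) open_box();
translate([553, -586, 0]) stool();
translate([553, 938, 0]) stool();
translate([-553, 176, 0]) stool();
translate([1659, 176, 0]) stool();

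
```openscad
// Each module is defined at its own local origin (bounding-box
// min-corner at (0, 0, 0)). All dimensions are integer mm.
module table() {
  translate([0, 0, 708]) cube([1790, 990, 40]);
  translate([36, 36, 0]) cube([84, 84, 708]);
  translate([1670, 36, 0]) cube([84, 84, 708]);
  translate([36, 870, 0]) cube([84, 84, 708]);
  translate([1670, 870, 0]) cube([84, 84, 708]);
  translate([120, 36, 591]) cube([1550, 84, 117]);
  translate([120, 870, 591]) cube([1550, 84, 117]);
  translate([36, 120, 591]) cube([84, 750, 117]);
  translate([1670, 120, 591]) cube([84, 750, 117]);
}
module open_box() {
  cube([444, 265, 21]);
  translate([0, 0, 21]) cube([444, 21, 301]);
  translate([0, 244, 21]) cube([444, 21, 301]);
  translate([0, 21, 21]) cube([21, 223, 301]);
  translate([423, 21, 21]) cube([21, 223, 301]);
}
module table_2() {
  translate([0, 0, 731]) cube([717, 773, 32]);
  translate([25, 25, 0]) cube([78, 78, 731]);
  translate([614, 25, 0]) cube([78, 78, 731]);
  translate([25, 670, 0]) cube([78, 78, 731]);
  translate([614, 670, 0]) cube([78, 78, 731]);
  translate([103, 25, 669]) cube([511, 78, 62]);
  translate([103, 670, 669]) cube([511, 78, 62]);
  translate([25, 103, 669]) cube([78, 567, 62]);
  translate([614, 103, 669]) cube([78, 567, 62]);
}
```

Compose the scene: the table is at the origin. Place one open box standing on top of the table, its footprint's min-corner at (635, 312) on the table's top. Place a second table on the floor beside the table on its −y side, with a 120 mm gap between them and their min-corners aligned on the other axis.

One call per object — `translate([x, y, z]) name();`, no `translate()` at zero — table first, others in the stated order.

table();
translate([635, 312, 748]) open_box();
translate([0, -893, 0]) table_2();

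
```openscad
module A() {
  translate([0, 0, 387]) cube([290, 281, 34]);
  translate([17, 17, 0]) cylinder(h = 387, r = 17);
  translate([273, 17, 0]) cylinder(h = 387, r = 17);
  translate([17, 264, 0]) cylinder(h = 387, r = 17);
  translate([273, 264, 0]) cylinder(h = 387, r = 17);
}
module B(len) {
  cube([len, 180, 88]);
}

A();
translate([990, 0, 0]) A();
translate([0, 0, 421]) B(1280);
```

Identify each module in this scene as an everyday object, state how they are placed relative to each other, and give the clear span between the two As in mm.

A is a stool. B is a beam. A beam spans the tops of two stools. The clear span between the two stools is 700 mm.

Second stool starts at x = 990; first ends at x = 290; clear span = 990 − 290 = 700 mm.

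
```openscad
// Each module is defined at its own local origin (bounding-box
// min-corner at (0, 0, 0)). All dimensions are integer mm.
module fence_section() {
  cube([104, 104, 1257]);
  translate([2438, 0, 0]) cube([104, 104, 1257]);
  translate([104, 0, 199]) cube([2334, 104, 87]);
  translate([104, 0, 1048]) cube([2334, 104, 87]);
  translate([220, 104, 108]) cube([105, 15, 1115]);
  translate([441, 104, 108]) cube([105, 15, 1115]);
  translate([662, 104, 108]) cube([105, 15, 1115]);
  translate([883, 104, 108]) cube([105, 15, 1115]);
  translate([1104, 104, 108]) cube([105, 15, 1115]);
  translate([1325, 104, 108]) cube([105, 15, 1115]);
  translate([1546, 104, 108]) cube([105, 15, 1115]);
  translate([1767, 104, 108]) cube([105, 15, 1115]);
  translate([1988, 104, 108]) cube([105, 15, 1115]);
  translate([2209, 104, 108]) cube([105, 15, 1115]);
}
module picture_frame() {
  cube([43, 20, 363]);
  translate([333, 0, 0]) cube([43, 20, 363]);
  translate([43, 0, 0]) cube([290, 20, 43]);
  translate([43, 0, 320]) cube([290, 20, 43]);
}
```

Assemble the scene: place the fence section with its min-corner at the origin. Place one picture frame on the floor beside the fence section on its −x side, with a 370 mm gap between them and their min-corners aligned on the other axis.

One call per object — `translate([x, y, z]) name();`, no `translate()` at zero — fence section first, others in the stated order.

fence_section();
translate([-746, 0, 0]) picture_frame();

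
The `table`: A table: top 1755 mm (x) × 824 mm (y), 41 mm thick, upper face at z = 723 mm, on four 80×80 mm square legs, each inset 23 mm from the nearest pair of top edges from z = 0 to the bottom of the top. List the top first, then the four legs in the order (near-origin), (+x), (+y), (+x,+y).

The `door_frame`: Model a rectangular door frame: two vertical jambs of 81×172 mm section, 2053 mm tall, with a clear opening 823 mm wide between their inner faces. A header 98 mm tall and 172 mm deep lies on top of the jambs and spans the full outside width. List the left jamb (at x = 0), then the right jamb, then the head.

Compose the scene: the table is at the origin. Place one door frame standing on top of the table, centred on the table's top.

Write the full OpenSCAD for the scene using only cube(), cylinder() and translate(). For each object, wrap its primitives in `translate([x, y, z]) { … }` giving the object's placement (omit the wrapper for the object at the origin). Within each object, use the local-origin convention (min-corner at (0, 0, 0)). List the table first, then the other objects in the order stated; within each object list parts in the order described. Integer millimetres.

translate([0, 0, 682]) cube([1755, 824, 41]);
translate([23, 23, 0]) cube([80, 80, 682]);
translate([1652, 23, 0]) cube([80, 80, 682]);
translate([23, 721, 0]) cube([80, 80, 682]);
translate([1652, 721, 0]) cube([80, 80, 682]);
translate([385, 326, 723]) {
  cube([81, 172, 2053]);
  translate([904, 0, 0]) cube([81, 172, 2053]);
  translate([0, 0, 2053]) cube([985, 172, 98]);
}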